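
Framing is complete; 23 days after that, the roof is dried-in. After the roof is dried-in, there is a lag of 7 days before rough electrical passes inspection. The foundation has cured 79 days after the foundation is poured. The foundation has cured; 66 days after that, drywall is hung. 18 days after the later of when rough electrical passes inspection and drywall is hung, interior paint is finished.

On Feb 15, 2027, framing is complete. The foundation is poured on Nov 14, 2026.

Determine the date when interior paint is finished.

Apr 26, 2027

Framing is complete: Feb 15, 2027.
The roof is dried-in: Feb 15, 2027 + 23 days = Mar 10, 2027.
Rough electrical passes inspection: Mar 10, 2027 + 7 days = Mar 17, 2027.
The foundation is poured: Nov 14, 2026.
The foundation has cured: Nov 14, 2026 + 79 days = Feb 1, 2027.
Drywall is hung: Feb 1, 2027 + 66 days = Apr 8, 2027.
Both prerequisites met — rough electrical passes inspection (Mar 17, 2027), drywall is hung (Apr 8, 2027); the later is Apr 8, 2027.
Interior paint is finished: Apr 8, 2027 + 18 days = Apr 26, 2027.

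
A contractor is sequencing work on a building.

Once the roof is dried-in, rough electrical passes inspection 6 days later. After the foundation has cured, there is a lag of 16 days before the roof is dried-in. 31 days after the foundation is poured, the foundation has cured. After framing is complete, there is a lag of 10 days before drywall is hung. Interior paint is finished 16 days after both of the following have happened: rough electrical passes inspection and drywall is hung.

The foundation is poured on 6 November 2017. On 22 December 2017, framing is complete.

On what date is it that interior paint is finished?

The foundation is poured: Nov 6, 2017.
The foundation has cured: Nov 6, 2017 + 31 days = Dec 7, 2017.
The roof is dried-in: Dec 7, 2017 + 16 days = Dec 23, 2017.
Rough electrical passes inspection: Dec 23, 2017 + 6 days = Dec 29, 2017.
Framing is complete: Dec 22, 2017.
Drywall is hung: Dec 22, 2017 + 10 days = Jan 1, 2018.
Both prerequisites met — rough electrical passes inspection (Dec 29, 2017), drywall is hung (Jan 1, 2018); the later is Jan 1, 2018.
Interior paint is finished: Jan 1, 2018 + 16 days = Jan 17, 2018.

17 January 2018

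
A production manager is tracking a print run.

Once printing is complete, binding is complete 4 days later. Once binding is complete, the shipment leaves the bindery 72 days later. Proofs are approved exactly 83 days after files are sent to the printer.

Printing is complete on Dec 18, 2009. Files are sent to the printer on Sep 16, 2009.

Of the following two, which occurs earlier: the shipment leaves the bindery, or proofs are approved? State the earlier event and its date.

Printing is complete: Dec 18, 2009.
Binding is complete: Dec 18, 2009 + 4 days = Dec 22, 2009.
The shipment leaves the bindery: Dec 22, 2009 + 72 days = Mar 4, 2010.
Files are sent to the printer: Sep 16, 2009.
Proofs are approved: Sep 16, 2009 + 83 days = Dec 8, 2009.
Comparing: the shipment leaves the bindery on Mar 4, 2010 vs proofs are approved on Dec 8, 2009. Earlier: proofs are approved.

Proofs are approved — Dec 8, 2009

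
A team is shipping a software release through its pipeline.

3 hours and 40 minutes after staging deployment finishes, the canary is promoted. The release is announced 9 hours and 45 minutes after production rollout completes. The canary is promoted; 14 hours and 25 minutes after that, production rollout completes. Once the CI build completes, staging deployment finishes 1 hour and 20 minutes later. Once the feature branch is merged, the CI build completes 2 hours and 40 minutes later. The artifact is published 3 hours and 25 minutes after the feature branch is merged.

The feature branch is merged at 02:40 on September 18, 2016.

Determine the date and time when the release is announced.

10:30 on September 19, 2016

The feature branch is merged: 02:40 Sep 18, 2016.
The CI build completes: 02:40 Sep 18, 2016 + 2h40m = 05:20 Sep 18, 2016.
Staging deployment finishes: 05:20 Sep 18, 2016 + 1h20m = 06:40 Sep 18, 2016.
The canary is promoted: 06:40 Sep 18, 2016 + 3h40m = 10:20 Sep 18, 2016.
Production rollout completes: 10:20 Sep 18, 2016 + 14h25m = 00:45 Sep 19, 2016.
The release is announced: 00:45 Sep 19, 2016 + 9h45m = 10:30 Sep 19, 2016.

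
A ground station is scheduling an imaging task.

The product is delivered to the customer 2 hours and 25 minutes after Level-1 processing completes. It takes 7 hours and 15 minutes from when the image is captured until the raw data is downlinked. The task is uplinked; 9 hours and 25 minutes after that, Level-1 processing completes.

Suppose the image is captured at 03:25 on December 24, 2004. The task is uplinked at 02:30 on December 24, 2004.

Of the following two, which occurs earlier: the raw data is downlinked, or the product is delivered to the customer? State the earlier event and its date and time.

The image is captured: 03:25 Dec 24, 2004.
The raw data is downlinked: 03:25 Dec 24, 2004 + 7h15m = 10:40 Dec 24, 2004.
The task is uplinked: 02:30 Dec 24, 2004.
Level-1 processing completes: 02:30 Dec 24, 2004 + 9h25m = 11:55 Dec 24, 2004.
The product is delivered to the customer: 11:55 Dec 24, 2004 + 2h25m = 14:20 Dec 24, 2004.
Comparing: the raw data is downlinked at 10:40 Dec 24, 2004 vs the product is delivered to the customer at 14:20 Dec 24, 2004. Earlier: the raw data is downlinked.

The raw data is downlinked — 10:40 on December 24, 2004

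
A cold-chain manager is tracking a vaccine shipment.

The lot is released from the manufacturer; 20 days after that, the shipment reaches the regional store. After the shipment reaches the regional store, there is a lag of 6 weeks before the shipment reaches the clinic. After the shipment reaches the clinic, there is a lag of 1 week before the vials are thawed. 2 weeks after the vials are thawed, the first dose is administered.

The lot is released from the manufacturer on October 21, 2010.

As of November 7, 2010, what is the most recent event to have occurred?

The lot is released from the manufacturer: Oct 21, 2010.
The shipment reaches the regional store: Oct 21, 2010 + 20 days = Nov 10, 2010.
The shipment reaches the clinic: Nov 10, 2010 + 6 weeks = Dec 22, 2010.
The vials are thawed: Dec 22, 2010 + 1 week = Dec 29, 2010.
The first dose is administered: Dec 29, 2010 + 2 weeks = Jan 12, 2011.
Nov 7, 2010 falls between when the lot is released from the manufacturer (Oct 21, 2010) and when the shipment reaches the regional store (Nov 10, 2010).

The lot is released from the manufacturer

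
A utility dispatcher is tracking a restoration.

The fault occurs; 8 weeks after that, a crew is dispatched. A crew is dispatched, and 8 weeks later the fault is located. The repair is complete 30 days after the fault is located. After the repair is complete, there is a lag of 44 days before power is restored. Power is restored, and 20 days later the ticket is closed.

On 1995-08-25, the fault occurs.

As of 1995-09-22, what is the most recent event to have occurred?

The fault occurs: Aug 25, 1995.
A crew is dispatched: Aug 25, 1995 + 8 weeks = Oct 20, 1995.
The fault is located: Oct 20, 1995 + 8 weeks = Dec 15, 1995.
The repair is complete: Dec 15, 1995 + 30 days = Jan 14, 1996.
Power is restored: Jan 14, 1996 + 44 days = Feb 27, 1996.
The ticket is closed: Feb 27, 1996 + 20 days = Mar 18, 1996.
Sep 22, 1995 falls between when the fault occurs (Aug 25, 1995) and when a crew is dispatched (Oct 20, 1995).

The fault occurs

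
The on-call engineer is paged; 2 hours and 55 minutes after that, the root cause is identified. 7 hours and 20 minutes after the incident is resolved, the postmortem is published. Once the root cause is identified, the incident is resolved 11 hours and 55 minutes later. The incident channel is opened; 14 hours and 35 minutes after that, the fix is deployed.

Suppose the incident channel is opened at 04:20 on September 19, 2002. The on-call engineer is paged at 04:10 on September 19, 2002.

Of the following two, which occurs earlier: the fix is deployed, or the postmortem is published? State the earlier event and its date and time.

The fix is deployed — 18:55 on September 19, 2002

The incident channel is opened: 04:20 Sep 19, 2002.
The fix is deployed: 04:20 Sep 19, 2002 + 14h35m = 18:55 Sep 19, 2002.
The on-call engineer is paged: 04:10 Sep 19, 2002.
The root cause is identified: 04:10 Sep 19, 2002 + 2h55m = 07:05 Sep 19, 2002.
The incident is resolved: 07:05 Sep 19, 2002 + 11h55m = 19:00 Sep 19, 2002.
The postmortem is published: 19:00 Sep 19, 2002 + 7h20m = 02:20 Sep 20, 2002.
Comparing: the fix is deployed at 18:55 Sep 19, 2002 vs the postmortem is published at 02:20 Sep 20, 2002. Earlier: the fix is deployed.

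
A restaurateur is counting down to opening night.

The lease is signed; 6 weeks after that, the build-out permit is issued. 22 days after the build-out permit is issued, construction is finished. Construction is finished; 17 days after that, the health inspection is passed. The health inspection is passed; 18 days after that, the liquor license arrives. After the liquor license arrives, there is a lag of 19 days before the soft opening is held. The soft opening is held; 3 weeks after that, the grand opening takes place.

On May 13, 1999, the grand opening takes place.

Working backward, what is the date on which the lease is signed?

December 25, 1998

The grand opening takes place: May 13, 1999.
The soft opening is held: May 13, 1999 − 3 weeks = Apr 22, 1999.
The liquor license arrives: Apr 22, 1999 − 19 days = Apr 3, 1999.
The health inspection is passed: Apr 3, 1999 − 18 days = Mar 16, 1999.
Construction is finished: Mar 16, 1999 − 17 days = Feb 27, 1999.
The build-out permit is issued: Feb 27, 1999 − 22 days = Feb 5, 1999.
The lease is signed: Feb 5, 1999 − 6 weeks = Dec 25, 1998.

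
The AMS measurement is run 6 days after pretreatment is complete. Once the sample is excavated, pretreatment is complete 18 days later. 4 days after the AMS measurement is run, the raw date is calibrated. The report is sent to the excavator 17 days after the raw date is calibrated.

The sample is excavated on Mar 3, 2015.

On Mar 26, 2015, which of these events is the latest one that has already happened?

Pretreatment is complete

The sample is excavated: Mar 3, 2015.
Pretreatment is complete: Mar 3, 2015 + 18 days = Mar 21, 2015.
The AMS measurement is run: Mar 21, 2015 + 6 days = Mar 27, 2015.
The raw date is calibrated: Mar 27, 2015 + 4 days = Mar 31, 2015.
The report is sent to the excavator: Mar 31, 2015 + 17 days = Apr 17, 2015.
Mar 26, 2015 falls between when pretreatment is complete (Mar 21, 2015) and when the AMS measurement is run (Mar 27, 2015).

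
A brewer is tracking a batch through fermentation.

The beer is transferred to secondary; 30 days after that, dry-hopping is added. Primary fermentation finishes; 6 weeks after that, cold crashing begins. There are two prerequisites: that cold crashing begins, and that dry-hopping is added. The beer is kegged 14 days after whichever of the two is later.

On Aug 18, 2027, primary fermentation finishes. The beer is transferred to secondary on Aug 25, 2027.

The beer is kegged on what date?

Oct 13, 2027

Primary fermentation finishes: Aug 18, 2027.
Cold crashing begins: Aug 18, 2027 + 6 weeks = Sep 29, 2027.
The beer is transferred to secondary: Aug 25, 2027.
Dry-hopping is added: Aug 25, 2027 + 30 days = Sep 24, 2027.
Both prerequisites met — cold crashing begins (Sep 29, 2027), dry-hopping is added (Sep 24, 2027); the later is Sep 29, 2027.
The beer is kegged: Sep 29, 2027 + 14 days = Oct 13, 2027.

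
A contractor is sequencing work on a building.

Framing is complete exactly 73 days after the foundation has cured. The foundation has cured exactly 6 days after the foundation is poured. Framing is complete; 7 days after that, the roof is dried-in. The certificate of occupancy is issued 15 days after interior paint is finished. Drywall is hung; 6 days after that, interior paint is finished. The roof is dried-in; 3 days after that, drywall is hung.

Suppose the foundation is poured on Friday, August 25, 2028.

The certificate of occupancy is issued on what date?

The foundation is poured: Aug 25, 2028.
The foundation has cured: Aug 25, 2028 + 6 days = Aug 31, 2028.
Framing is complete: Aug 31, 2028 + 73 days = Nov 12, 2028.
The roof is dried-in: Nov 12, 2028 + 7 days = Nov 19, 2028.
Drywall is hung: Nov 19, 2028 + 3 days = Nov 22, 2028.
Interior paint is finished: Nov 22, 2028 + 6 days = Nov 28, 2028.
The certificate of occupancy is issued: Nov 28, 2028 + 15 days = Dec 13, 2028.

Wednesday, December 13, 2028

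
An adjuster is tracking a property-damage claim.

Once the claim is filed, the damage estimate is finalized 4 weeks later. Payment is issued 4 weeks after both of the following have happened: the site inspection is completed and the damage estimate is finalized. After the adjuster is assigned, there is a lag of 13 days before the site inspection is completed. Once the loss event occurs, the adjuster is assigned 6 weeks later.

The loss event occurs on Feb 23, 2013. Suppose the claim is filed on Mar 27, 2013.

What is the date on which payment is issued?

The loss event occurs: Feb 23, 2013.
The adjuster is assigned: Feb 23, 2013 + 6 weeks = Apr 6, 2013.
The site inspection is completed: Apr 6, 2013 + 13 days = Apr 19, 2013.
The claim is filed: Mar 27, 2013.
The damage estimate is finalized: Mar 27, 2013 + 4 weeks = Apr 24, 2013.
Both prerequisites met — the site inspection is completed (Apr 19, 2013), the damage estimate is finalized (Apr 24, 2013); the later is Apr 24, 2013.
Payment is issued: Apr 24, 2013 + 4 weeks = May 22, 2013.

May 22, 2013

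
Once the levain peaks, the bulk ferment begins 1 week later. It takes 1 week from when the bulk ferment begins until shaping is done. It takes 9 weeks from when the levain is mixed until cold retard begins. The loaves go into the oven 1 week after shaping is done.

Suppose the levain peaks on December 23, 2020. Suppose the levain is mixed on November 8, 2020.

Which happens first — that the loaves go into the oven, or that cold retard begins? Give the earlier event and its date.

Cold retard begins — January 10, 2021

The levain peaks: Dec 23, 2020.
The bulk ferment begins: Dec 23, 2020 + 1 week = Dec 30, 2020.
Shaping is done: Dec 30, 2020 + 1 week = Jan 6, 2021.
The loaves go into the oven: Jan 6, 2021 + 1 week = Jan 13, 2021.
The levain is mixed: Nov 8, 2020.
Cold retard begins: Nov 8, 2020 + 9 weeks = Jan 10, 2021.
Comparing: the loaves go into the oven on Jan 13, 2021 vs cold retard begins on Jan 10, 2021. Earlier: cold retard begins.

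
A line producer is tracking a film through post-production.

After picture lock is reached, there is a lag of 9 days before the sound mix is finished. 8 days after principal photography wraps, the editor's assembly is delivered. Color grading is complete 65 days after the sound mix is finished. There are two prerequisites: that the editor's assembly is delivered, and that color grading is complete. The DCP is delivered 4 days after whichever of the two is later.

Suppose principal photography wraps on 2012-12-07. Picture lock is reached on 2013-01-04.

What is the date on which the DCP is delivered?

Principal photography wraps: Dec 7, 2012.
The editor's assembly is delivered: Dec 7, 2012 + 8 days = Dec 15, 2012.
Picture lock is reached: Jan 4, 2013.
The sound mix is finished: Jan 4, 2013 + 9 days = Jan 13, 2013.
Color grading is complete: Jan 13, 2013 + 65 days = Mar 19, 2013.
Both prerequisites met — the editor's assembly is delivered (Dec 15, 2012), color grading is complete (Mar 19, 2013); the later is Mar 19, 2013.
The DCP is delivered: Mar 19, 2013 + 4 days = Mar 23, 2013.

2013-03-23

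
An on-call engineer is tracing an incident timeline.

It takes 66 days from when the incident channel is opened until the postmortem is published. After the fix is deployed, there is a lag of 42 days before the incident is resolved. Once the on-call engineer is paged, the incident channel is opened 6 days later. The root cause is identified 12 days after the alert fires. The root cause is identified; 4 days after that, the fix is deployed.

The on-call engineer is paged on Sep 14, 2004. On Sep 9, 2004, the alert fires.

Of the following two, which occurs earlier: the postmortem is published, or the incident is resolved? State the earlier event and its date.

The incident is resolved — Nov 6, 2004

The on-call engineer is paged: Sep 14, 2004.
The incident channel is opened: Sep 14, 2004 + 6 days = Sep 20, 2004.
The postmortem is published: Sep 20, 2004 + 66 days = Nov 25, 2004.
The alert fires: Sep 9, 2004.
The root cause is identified: Sep 9, 2004 + 12 days = Sep 21, 2004.
The fix is deployed: Sep 21, 2004 + 4 days = Sep 25, 2004.
The incident is resolved: Sep 25, 2004 + 42 days = Nov 6, 2004.
Comparing: the postmortem is published on Nov 25, 2004 vs the incident is resolved on Nov 6, 2004. Earlier: the incident is resolved.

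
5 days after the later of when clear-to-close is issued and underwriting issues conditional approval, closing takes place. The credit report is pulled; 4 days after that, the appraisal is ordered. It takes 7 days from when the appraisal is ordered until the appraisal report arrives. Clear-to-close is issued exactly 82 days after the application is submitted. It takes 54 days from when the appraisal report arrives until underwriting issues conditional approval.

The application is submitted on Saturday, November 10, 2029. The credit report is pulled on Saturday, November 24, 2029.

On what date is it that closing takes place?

The application is submitted: Nov 10, 2029.
Clear-to-close is issued: Nov 10, 2029 + 82 days = Jan 31, 2030.
The credit report is pulled: Nov 24, 2029.
The appraisal is ordered: Nov 24, 2029 + 4 days = Nov 28, 2029.
The appraisal report arrives: Nov 28, 2029 + 7 days = Dec 5, 2029.
Underwriting issues conditional approval: Dec 5, 2029 + 54 days = Jan 28, 2030.
Both prerequisites met — clear-to-close is issued (Jan 31, 2030), underwriting issues conditional approval (Jan 28, 2030); the later is Jan 31, 2030.
Closing takes place: Jan 31, 2030 + 5 days = Feb 5, 2030.

Tuesday, February 5, 2030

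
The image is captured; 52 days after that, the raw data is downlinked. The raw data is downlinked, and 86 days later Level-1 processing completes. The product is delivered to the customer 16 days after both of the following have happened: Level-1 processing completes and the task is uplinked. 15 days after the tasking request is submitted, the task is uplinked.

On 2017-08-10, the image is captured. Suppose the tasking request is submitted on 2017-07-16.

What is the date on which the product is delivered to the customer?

The image is captured: Aug 10, 2017.
The raw data is downlinked: Aug 10, 2017 + 52 days = Oct 1, 2017.
Level-1 processing completes: Oct 1, 2017 + 86 days = Dec 26, 2017.
The tasking request is submitted: Jul 16, 2017.
The task is uplinked: Jul 16, 2017 + 15 days = Jul 31, 2017.
Both prerequisites met — Level-1 processing completes (Dec 26, 2017), the task is uplinked (Jul 31, 2017); the later is Dec 26, 2017.
The product is delivered to the customer: Dec 26, 2017 + 16 days = Jan 11, 2018.

2018-01-11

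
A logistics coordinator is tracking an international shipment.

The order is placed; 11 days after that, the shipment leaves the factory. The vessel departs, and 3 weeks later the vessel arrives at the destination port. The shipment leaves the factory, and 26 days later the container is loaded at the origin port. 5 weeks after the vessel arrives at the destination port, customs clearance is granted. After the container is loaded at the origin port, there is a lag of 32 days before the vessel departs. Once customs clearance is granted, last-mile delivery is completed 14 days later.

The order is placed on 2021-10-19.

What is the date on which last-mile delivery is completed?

2022-03-07

The order is placed: Oct 19, 2021.
The shipment leaves the factory: Oct 19, 2021 + 11 days = Oct 30, 2021.
The container is loaded at the origin port: Oct 30, 2021 + 26 days = Nov 25, 2021.
The vessel departs: Nov 25, 2021 + 32 days = Dec 27, 2021.
The vessel arrives at the destination port: Dec 27, 2021 + 3 weeks = Jan 17, 2022.
Customs clearance is granted: Jan 17, 2022 + 5 weeks = Feb 21, 2022.
Last-mile delivery is completed: Feb 21, 2022 + 14 days = Mar 7, 2022.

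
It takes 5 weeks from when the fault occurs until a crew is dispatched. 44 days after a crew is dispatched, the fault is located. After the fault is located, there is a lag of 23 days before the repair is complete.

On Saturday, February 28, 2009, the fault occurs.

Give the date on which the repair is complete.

The fault occurs: Feb 28, 2009.
A crew is dispatched: Feb 28, 2009 + 5 weeks = Apr 4, 2009.
The fault is located: Apr 4, 2009 + 44 days = May 18, 2009.
The repair is complete: May 18, 2009 + 23 days = Jun 10, 2009.

Wednesday, June 10, 2009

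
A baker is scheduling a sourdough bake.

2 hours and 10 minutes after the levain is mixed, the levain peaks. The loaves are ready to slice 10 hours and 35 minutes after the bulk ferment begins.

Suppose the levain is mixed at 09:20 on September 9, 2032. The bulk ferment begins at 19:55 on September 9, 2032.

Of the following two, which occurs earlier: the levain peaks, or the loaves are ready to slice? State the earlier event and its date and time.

The levain is mixed: 09:20 Sep 9, 2032.
The levain peaks: 09:20 Sep 9, 2032 + 2h10m = 11:30 Sep 9, 2032.
The bulk ferment begins: 19:55 Sep 9, 2032.
The loaves are ready to slice: 19:55 Sep 9, 2032 + 10h35m = 06:30 Sep 10, 2032.
Comparing: the levain peaks at 11:30 Sep 9, 2032 vs the loaves are ready to slice at 06:30 Sep 10, 2032. Earlier: the levain peaks.

The levain peaks — 11:30 on September 9, 2032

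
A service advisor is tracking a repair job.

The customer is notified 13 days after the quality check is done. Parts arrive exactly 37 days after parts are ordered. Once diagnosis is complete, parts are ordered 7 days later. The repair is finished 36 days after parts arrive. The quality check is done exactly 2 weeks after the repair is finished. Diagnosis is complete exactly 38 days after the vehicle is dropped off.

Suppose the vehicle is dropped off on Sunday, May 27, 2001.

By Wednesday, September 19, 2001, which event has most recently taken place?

The vehicle is dropped off: May 27, 2001.
Diagnosis is complete: May 27, 2001 + 38 days = Jul 4, 2001.
Parts are ordered: Jul 4, 2001 + 7 days = Jul 11, 2001.
Parts arrive: Jul 11, 2001 + 37 days = Aug 17, 2001.
The repair is finished: Aug 17, 2001 + 36 days = Sep 22, 2001.
The quality check is done: Sep 22, 2001 + 2 weeks = Oct 6, 2001.
The customer is notified: Oct 6, 2001 + 13 days = Oct 19, 2001.
Sep 19, 2001 falls between when parts arrive (Aug 17, 2001) and when the repair is finished (Sep 22, 2001).

Parts arrive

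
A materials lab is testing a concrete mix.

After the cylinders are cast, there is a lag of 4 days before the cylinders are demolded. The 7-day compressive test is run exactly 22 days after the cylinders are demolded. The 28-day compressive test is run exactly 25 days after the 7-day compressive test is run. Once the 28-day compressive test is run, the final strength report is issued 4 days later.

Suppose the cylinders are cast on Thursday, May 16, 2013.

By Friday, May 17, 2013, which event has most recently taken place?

The cylinders are cast: May 16, 2013.
The cylinders are demolded: May 16, 2013 + 4 days = May 20, 2013.
The 7-day compressive test is run: May 20, 2013 + 22 days = Jun 11, 2013.
The 28-day compressive test is run: Jun 11, 2013 + 25 days = Jul 6, 2013.
The final strength report is issued: Jul 6, 2013 + 4 days = Jul 10, 2013.
May 17, 2013 falls between when the cylinders are cast (May 16, 2013) and when the cylinders are demolded (May 20, 2013).

The cylinders are cast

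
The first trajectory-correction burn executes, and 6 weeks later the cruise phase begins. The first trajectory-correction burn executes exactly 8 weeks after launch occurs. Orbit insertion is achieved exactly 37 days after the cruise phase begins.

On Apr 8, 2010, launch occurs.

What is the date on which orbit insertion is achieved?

Launch occurs: Apr 8, 2010.
The first trajectory-correction burn executes: Apr 8, 2010 + 8 weeks = Jun 3, 2010.
The cruise phase begins: Jun 3, 2010 + 6 weeks = Jul 15, 2010.
Orbit insertion is achieved: Jul 15, 2010 + 37 days = Aug 21, 2010.

Aug 21, 2010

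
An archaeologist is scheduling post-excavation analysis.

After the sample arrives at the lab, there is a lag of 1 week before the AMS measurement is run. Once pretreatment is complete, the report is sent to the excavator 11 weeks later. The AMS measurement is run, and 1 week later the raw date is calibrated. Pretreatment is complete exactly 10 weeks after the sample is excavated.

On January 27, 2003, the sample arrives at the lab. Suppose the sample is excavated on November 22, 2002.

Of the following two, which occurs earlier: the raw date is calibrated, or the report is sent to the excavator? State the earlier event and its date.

The raw date is calibrated — February 10, 2003

The sample arrives at the lab: Jan 27, 2003.
The AMS measurement is run: Jan 27, 2003 + 1 week = Feb 3, 2003.
The raw date is calibrated: Feb 3, 2003 + 1 week = Feb 10, 2003.
The sample is excavated: Nov 22, 2002.
Pretreatment is complete: Nov 22, 2002 + 10 weeks = Jan 31, 2003.
The report is sent to the excavator: Jan 31, 2003 + 11 weeks = Apr 18, 2003.
Comparing: the raw date is calibrated on Feb 10, 2003 vs the report is sent to the excavator on Apr 18, 2003. Earlier: the raw date is calibrated.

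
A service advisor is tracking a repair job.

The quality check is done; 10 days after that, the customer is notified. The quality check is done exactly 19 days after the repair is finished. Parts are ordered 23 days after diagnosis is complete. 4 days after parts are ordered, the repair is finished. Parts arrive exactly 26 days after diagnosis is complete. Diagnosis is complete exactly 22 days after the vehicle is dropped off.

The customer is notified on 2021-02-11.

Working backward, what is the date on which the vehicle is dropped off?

The customer is notified: Feb 11, 2021.
The quality check is done: Feb 11, 2021 − 10 days = Feb 1, 2021.
The repair is finished: Feb 1, 2021 − 19 days = Jan 13, 2021.
Parts are ordered: Jan 13, 2021 − 4 days = Jan 9, 2021.
Diagnosis is complete: Jan 9, 2021 − 23 days = Dec 17, 2020.
The vehicle is dropped off: Dec 17, 2020 − 22 days = Nov 25, 2020.

2020-11-25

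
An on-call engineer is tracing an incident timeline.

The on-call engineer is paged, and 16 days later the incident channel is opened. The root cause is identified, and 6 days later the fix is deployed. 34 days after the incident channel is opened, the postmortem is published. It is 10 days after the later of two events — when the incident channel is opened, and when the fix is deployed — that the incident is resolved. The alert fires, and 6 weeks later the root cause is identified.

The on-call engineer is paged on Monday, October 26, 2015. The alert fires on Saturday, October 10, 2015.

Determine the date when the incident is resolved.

The on-call engineer is paged: Oct 26, 2015.
The incident channel is opened: Oct 26, 2015 + 16 days = Nov 11, 2015.
The alert fires: Oct 10, 2015.
The root cause is identified: Oct 10, 2015 + 6 weeks = Nov 21, 2015.
The fix is deployed: Nov 21, 2015 + 6 days = Nov 27, 2015.
Both prerequisites met — the incident channel is opened (Nov 11, 2015), the fix is deployed (Nov 27, 2015); the later is Nov 27, 2015.
The incident is resolved: Nov 27, 2015 + 10 days = Dec 7, 2015.

Monday, December 7, 2015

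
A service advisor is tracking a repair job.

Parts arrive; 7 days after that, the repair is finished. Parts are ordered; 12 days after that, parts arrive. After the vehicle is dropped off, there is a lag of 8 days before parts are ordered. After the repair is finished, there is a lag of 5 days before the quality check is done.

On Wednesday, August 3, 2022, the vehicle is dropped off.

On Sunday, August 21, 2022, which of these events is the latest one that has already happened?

Parts are ordered

The vehicle is dropped off: Aug 3, 2022.
Parts are ordered: Aug 3, 2022 + 8 days = Aug 11, 2022.
Parts arrive: Aug 11, 2022 + 12 days = Aug 23, 2022.
The repair is finished: Aug 23, 2022 + 7 days = Aug 30, 2022.
The quality check is done: Aug 30, 2022 + 5 days = Sep 4, 2022.
Aug 21, 2022 falls between when parts are ordered (Aug 11, 2022) and when parts arrive (Aug 23, 2022).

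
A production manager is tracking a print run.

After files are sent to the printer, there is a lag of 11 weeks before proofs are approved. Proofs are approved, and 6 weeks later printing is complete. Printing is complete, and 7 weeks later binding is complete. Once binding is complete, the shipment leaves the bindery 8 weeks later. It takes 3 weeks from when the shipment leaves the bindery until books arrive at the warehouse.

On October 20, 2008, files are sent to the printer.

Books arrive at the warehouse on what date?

June 22, 2009

Files are sent to the printer: Oct 20, 2008.
Proofs are approved: Oct 20, 2008 + 11 weeks = Jan 5, 2009.
Printing is complete: Jan 5, 2009 + 6 weeks = Feb 16, 2009.
Binding is complete: Feb 16, 2009 + 7 weeks = Apr 6, 2009.
The shipment leaves the bindery: Apr 6, 2009 + 8 weeks = Jun 1, 2009.
Books arrive at the warehouse: Jun 1, 2009 + 3 weeks = Jun 22, 2009.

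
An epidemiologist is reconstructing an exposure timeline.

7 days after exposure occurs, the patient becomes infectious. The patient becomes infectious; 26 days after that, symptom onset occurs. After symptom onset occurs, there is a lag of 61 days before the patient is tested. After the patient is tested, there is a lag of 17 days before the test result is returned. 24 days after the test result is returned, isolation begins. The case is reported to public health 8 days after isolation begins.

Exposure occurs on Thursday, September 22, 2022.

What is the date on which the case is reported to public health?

Exposure occurs: Sep 22, 2022.
The patient becomes infectious: Sep 22, 2022 + 7 days = Sep 29, 2022.
Symptom onset occurs: Sep 29, 2022 + 26 days = Oct 25, 2022.
The patient is tested: Oct 25, 2022 + 61 days = Dec 25, 2022.
The test result is returned: Dec 25, 2022 + 17 days = Jan 11, 2023.
Isolation begins: Jan 11, 2023 + 24 days = Feb 4, 2023.
The case is reported to public health: Feb 4, 2023 + 8 days = Feb 12, 2023.

Sunday, February 12, 2023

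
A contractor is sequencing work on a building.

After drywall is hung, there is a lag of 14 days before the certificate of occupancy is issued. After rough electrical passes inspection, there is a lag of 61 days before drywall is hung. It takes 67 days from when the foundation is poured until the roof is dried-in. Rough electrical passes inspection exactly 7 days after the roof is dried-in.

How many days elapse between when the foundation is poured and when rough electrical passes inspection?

74 days

Causal path: the foundation is poured → the roof is dried-in → rough electrical passes inspection.
Total delay along the path: 67 + 7 = 74 days.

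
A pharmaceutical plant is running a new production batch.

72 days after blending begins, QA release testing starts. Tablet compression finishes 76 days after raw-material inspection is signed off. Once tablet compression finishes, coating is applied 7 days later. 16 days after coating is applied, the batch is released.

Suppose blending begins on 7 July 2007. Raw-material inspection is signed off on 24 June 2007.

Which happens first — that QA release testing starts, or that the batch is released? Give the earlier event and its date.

Blending begins: Jul 7, 2007.
QA release testing starts: Jul 7, 2007 + 72 days = Sep 17, 2007.
Raw-material inspection is signed off: Jun 24, 2007.
Tablet compression finishes: Jun 24, 2007 + 76 days = Sep 8, 2007.
Coating is applied: Sep 8, 2007 + 7 days = Sep 15, 2007.
The batch is released: Sep 15, 2007 + 16 days = Oct 1, 2007.
Comparing: QA release testing starts on Sep 17, 2007 vs the batch is released on Oct 1, 2007. Earlier: QA release testing starts.

QA release testing starts — 17 September 2007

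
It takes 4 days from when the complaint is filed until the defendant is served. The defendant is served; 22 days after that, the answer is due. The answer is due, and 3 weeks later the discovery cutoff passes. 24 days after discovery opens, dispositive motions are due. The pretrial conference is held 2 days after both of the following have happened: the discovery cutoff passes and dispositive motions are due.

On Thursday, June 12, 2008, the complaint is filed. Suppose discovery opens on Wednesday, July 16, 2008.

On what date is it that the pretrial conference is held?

Monday, August 11, 2008

The complaint is filed: Jun 12, 2008.
The defendant is served: Jun 12, 2008 + 4 days = Jun 16, 2008.
The answer is due: Jun 16, 2008 + 22 days = Jul 8, 2008.
The discovery cutoff passes: Jul 8, 2008 + 3 weeks = Jul 29, 2008.
Discovery opens: Jul 16, 2008.
Dispositive motions are due: Jul 16, 2008 + 24 days = Aug 9, 2008.
Both prerequisites met — the discovery cutoff passes (Jul 29, 2008), dispositive motions are due (Aug 9, 2008); the later is Aug 9, 2008.
The pretrial conference is held: Aug 9, 2008 + 2 days = Aug 11, 2008.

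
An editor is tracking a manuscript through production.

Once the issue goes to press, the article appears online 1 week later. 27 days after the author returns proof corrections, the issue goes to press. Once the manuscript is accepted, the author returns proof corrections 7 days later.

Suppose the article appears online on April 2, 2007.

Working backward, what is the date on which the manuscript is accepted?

February 20, 2007

The article appears online: Apr 2, 2007.
The issue goes to press: Apr 2, 2007 − 1 week = Mar 26, 2007.
The author returns proof corrections: Mar 26, 2007 − 27 days = Feb 27, 2007.
The manuscript is accepted: Feb 27, 2007 − 7 days = Feb 20, 2007.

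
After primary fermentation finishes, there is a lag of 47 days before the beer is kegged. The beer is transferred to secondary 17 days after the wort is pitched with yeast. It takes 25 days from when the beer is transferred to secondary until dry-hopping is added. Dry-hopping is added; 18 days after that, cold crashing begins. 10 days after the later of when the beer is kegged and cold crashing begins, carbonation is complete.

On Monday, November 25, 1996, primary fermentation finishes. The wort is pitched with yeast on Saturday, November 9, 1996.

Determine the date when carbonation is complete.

Tuesday, January 21, 1997

Primary fermentation finishes: Nov 25, 1996.
The beer is kegged: Nov 25, 1996 + 47 days = Jan 11, 1997.
The wort is pitched with yeast: Nov 9, 1996.
The beer is transferred to secondary: Nov 9, 1996 + 17 days = Nov 26, 1996.
Dry-hopping is added: Nov 26, 1996 + 25 days = Dec 21, 1996.
Cold crashing begins: Dec 21, 1996 + 18 days = Jan 8, 1997.
Both prerequisites met — the beer is kegged (Jan 11, 1997), cold crashing begins (Jan 8, 1997); the later is Jan 11, 1997.
Carbonation is complete: Jan 11, 1997 + 10 days = Jan 21, 1997.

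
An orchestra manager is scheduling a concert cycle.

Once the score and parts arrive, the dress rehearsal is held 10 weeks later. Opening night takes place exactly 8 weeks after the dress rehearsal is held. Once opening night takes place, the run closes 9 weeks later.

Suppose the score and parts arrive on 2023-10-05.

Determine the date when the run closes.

2024-04-11

The score and parts arrive: Oct 5, 2023.
The dress rehearsal is held: Oct 5, 2023 + 10 weeks = Dec 14, 2023.
Opening night takes place: Dec 14, 2023 + 8 weeks = Feb 8, 2024.
The run closes: Feb 8, 2024 + 9 weeks = Apr 11, 2024.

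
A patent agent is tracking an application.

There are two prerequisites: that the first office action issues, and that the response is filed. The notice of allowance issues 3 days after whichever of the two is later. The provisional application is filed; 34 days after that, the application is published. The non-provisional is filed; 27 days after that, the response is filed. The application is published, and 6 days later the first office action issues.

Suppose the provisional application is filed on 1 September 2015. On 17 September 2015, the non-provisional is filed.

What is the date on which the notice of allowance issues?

17 October 2015

The provisional application is filed: Sep 1, 2015.
The application is published: Sep 1, 2015 + 34 days = Oct 5, 2015.
The first office action issues: Oct 5, 2015 + 6 days = Oct 11, 2015.
The non-provisional is filed: Sep 17, 2015.
The response is filed: Sep 17, 2015 + 27 days = Oct 14, 2015.
Both prerequisites met — the first office action issues (Oct 11, 2015), the response is filed (Oct 14, 2015); the later is Oct 14, 2015.
The notice of allowance issues: Oct 14, 2015 + 3 days = Oct 17, 2015.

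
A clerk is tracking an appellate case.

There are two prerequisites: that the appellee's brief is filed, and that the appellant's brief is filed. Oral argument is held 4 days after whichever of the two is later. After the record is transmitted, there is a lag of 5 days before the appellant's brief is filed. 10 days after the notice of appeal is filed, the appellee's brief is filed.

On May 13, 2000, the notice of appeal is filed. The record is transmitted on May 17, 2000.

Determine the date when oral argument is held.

The notice of appeal is filed: May 13, 2000.
The appellee's brief is filed: May 13, 2000 + 10 days = May 23, 2000.
The record is transmitted: May 17, 2000.
The appellant's brief is filed: May 17, 2000 + 5 days = May 22, 2000.
Both prerequisites met — the appellee's brief is filed (May 23, 2000), the appellant's brief is filed (May 22, 2000); the later is May 23, 2000.
Oral argument is held: May 23, 2000 + 4 days = May 27, 2000.

May 27, 2000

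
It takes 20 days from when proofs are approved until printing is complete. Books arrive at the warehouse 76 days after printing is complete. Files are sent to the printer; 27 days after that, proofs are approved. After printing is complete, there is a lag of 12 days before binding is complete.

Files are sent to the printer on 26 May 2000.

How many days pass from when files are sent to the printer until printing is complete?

Causal path: files are sent to the printer → proofs are approved → printing is complete.
Total delay along the path: 27 + 20 = 47 days.

47 days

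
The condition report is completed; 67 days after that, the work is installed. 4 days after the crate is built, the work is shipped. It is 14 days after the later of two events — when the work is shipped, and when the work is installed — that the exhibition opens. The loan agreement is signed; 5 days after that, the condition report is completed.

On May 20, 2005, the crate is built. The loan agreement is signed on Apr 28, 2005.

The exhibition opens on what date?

The crate is built: May 20, 2005.
The work is shipped: May 20, 2005 + 4 days = May 24, 2005.
The loan agreement is signed: Apr 28, 2005.
The condition report is completed: Apr 28, 2005 + 5 days = May 3, 2005.
The work is installed: May 3, 2005 + 67 days = Jul 9, 2005.
Both prerequisites met — the work is shipped (May 24, 2005), the work is installed (Jul 9, 2005); the later is Jul 9, 2005.
The exhibition opens: Jul 9, 2005 + 14 days = Jul 23, 2005.

Jul 23, 2005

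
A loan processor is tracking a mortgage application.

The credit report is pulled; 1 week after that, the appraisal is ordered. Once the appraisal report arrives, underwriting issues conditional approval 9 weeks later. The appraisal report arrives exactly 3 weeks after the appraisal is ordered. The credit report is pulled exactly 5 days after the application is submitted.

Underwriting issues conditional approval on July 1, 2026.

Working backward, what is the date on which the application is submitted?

March 27, 2026

Underwriting issues conditional approval: Jul 1, 2026.
The appraisal report arrives: Jul 1, 2026 − 9 weeks = Apr 29, 2026.
The appraisal is ordered: Apr 29, 2026 − 3 weeks = Apr 8, 2026.
The credit report is pulled: Apr 8, 2026 − 1 week = Apr 1, 2026.
The application is submitted: Apr 1, 2026 − 5 days = Mar 27, 2026.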